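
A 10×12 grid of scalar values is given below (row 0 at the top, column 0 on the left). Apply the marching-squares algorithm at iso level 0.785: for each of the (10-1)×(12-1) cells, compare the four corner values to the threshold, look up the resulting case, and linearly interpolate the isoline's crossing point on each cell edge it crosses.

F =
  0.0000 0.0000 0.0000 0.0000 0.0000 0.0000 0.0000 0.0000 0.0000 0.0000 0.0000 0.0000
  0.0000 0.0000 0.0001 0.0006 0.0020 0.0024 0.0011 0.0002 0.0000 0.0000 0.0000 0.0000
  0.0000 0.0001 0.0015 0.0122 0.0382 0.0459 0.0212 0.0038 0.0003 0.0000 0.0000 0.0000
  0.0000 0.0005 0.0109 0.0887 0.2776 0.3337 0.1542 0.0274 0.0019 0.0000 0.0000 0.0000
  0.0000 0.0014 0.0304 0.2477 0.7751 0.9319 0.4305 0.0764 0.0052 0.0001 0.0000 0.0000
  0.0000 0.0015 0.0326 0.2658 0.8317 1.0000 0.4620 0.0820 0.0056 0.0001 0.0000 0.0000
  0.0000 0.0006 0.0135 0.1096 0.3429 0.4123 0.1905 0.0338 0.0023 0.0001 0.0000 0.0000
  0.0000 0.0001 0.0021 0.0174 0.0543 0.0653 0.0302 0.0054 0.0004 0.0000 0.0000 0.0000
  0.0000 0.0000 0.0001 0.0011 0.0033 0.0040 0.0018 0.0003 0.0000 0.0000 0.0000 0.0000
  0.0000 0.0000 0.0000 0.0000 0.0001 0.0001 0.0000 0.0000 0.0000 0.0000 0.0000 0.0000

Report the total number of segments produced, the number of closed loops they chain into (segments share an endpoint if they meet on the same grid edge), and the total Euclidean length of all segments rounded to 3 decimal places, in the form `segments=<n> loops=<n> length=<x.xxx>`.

cell (3,4): code 0100 → (3.754,5.000)–(4.000,4.063)
cell (3,5): code 1000 → (4.000,5.293)–(3.754,5.000)
cell (4,3): code 0100 → (4.175,4.000)–(5.000,3.917)
cell (4,4): code 1110 → (4.000,4.063)–(4.175,4.000)
cell (4,5): code 1001 → (5.000,5.400)–(4.000,5.293)
cell (5,3): code 0010 → (5.000,3.917)–(5.096,4.000)
cell (5,4): code 0011 → (5.096,4.000)–(5.366,5.000)
cell (5,5): code 0001 → (5.366,5.000)–(5.000,5.400)
total: 8 segments, chained into 1 closed loop(s), length Σ = 5.075552

segments=8 loops=1 length=5.076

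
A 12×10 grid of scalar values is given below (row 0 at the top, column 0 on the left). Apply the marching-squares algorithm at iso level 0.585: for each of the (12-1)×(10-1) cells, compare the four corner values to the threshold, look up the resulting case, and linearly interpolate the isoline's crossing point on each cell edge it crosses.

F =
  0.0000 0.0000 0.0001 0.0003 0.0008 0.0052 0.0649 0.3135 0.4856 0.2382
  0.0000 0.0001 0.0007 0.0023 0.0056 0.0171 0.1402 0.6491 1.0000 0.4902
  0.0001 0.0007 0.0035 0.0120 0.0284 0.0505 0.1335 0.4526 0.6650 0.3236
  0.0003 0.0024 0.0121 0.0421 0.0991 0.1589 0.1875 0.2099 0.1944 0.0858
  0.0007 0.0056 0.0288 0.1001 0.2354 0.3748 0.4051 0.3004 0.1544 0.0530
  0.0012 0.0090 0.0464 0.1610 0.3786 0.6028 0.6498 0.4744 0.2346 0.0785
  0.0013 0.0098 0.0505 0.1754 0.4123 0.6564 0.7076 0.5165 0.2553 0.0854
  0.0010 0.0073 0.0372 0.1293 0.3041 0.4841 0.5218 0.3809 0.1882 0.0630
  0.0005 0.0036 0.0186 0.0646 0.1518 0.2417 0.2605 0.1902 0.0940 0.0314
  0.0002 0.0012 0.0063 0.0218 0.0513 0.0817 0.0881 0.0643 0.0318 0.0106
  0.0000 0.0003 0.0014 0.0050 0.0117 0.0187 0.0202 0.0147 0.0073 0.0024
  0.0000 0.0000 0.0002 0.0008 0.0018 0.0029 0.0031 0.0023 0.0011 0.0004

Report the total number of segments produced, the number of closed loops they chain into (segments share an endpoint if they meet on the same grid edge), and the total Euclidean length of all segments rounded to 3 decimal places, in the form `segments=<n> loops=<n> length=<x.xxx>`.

segments=16 loops=2 length=11.775

cell (0,6): code 0100 → (0.809,7.000)–(1.000,6.874)
cell (0,7): code 1100 → (0.193,8.000)–(0.809,7.000)
cell (0,8): code 1000 → (1.000,8.814)–(0.193,8.000)
cell (1,6): code 0010 → (1.000,6.874)–(1.326,7.000)
cell (1,7): code 0111 → (1.326,7.000)–(2.000,7.623)
cell (1,8): code 1001 → (2.000,8.234)–(1.000,8.814)
cell (2,7): code 0010 → (2.000,7.623)–(2.170,8.000)
cell (2,8): code 0001 → (2.170,8.000)–(2.000,8.234)
cell (4,4): code 0100 → (4.922,5.000)–(5.000,4.921)
cell (4,5): code 1100 → (4.735,6.000)–(4.922,5.000)
cell (4,6): code 1000 → (5.000,6.369)–(4.735,6.000)
cell (5,4): code 0110 → (5.000,4.921)–(6.000,4.707)
cell (5,6): code 1001 → (6.000,6.642)–(5.000,6.369)
cell (6,4): code 0010 → (6.000,4.707)–(6.414,5.000)
cell (6,5): code 0011 → (6.414,5.000)–(6.660,6.000)
cell (6,6): code 0001 → (6.660,6.000)–(6.000,6.642)
total: 16 segments, chained into 2 closed loop(s), length Σ = 11.774709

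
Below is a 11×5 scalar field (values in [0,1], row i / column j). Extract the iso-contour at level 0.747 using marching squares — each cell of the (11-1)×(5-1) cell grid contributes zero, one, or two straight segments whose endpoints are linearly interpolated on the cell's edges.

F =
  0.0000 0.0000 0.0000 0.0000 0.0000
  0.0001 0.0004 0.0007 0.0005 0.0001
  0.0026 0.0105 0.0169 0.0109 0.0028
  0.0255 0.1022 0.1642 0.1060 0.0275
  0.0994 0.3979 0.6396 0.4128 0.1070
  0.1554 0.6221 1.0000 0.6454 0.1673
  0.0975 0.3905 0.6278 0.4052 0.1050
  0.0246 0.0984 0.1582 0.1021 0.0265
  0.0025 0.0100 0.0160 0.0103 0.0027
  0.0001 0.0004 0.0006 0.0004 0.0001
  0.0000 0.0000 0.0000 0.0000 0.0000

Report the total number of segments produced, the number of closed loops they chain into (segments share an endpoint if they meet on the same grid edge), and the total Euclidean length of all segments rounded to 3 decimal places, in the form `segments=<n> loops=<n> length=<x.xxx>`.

segments=4 loops=1 length=3.911

cell (4,1): code 0100 → (4.298,2.000)–(5.000,1.331)
cell (4,2): code 1000 → (5.000,2.713)–(4.298,2.000)
cell (5,1): code 0010 → (5.000,1.331)–(5.680,2.000)
cell (5,2): code 0001 → (5.680,2.000)–(5.000,2.713)
total: 4 segments, chained into 1 closed loop(s), length Σ = 3.910511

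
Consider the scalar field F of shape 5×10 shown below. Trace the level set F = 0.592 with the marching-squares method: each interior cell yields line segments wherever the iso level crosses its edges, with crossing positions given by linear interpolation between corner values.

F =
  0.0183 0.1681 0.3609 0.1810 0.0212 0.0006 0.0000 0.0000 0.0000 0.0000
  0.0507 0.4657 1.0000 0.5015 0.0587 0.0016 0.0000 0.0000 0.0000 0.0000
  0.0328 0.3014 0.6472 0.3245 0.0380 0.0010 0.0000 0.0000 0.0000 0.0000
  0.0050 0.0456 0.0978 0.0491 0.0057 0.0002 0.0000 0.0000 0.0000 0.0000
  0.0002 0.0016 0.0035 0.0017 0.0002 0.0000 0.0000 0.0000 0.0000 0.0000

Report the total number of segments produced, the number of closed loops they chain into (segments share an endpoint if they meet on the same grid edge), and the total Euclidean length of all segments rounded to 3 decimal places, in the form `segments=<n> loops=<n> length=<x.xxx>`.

cell (0,1): code 0100 → (0.362,2.000)–(1.000,1.236)
cell (0,2): code 1000 → (1.000,2.818)–(0.362,2.000)
cell (1,1): code 0110 → (1.000,1.236)–(2.000,1.840)
cell (1,2): code 1001 → (2.000,2.171)–(1.000,2.818)
cell (2,1): code 0010 → (2.000,1.840)–(2.100,2.000)
cell (2,2): code 0001 → (2.100,2.000)–(2.000,2.171)
total: 6 segments, chained into 1 closed loop(s), length Σ = 4.779824

segments=6 loops=1 length=4.780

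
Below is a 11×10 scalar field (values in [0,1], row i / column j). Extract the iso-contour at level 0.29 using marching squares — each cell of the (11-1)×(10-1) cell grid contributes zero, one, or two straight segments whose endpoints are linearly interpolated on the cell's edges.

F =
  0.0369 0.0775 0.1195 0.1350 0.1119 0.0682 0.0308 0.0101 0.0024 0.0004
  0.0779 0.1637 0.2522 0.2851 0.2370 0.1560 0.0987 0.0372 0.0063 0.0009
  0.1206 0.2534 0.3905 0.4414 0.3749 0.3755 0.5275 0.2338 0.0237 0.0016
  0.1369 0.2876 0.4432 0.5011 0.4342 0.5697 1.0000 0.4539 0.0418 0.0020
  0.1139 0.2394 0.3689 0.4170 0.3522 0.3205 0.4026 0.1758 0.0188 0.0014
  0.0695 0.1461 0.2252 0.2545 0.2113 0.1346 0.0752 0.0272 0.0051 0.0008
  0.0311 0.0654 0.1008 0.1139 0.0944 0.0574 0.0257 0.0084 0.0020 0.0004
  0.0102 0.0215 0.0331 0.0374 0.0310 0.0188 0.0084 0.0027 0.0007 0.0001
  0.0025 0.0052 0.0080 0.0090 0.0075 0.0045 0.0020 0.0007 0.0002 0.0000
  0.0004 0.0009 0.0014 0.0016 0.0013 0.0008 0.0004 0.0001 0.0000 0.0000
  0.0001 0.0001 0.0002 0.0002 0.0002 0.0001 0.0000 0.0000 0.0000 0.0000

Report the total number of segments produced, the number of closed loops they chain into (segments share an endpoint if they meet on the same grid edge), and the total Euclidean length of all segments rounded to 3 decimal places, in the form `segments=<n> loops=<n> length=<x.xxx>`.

cell (1,1): code 0100 → (1.273,2.000)–(2.000,1.267)
cell (1,2): code 1100 → (1.031,3.000)–(1.273,2.000)
cell (1,3): code 1100 → (1.384,4.000)–(1.031,3.000)
cell (1,4): code 1100 → (1.610,5.000)–(1.384,4.000)
cell (1,5): code 1100 → (1.446,6.000)–(1.610,5.000)
cell (1,6): code 1000 → (2.000,6.809)–(1.446,6.000)
cell (2,1): code 0110 → (2.000,1.267)–(3.000,1.015)
cell (2,6): code 1101 → (2.255,7.000)–(2.000,6.809)
cell (2,7): code 1000 → (3.000,7.398)–(2.255,7.000)
cell (3,1): code 0110 → (3.000,1.015)–(4.000,1.391)
cell (3,6): code 1011 → (4.000,6.496)–(3.589,7.000)
cell (3,7): code 0001 → (3.589,7.000)–(3.000,7.398)
cell (4,1): code 0010 → (4.000,1.391)–(4.549,2.000)
cell (4,2): code 0011 → (4.549,2.000)–(4.782,3.000)
cell (4,3): code 0011 → (4.782,3.000)–(4.441,4.000)
cell (4,4): code 0011 → (4.441,4.000)–(4.164,5.000)
cell (4,5): code 0011 → (4.164,5.000)–(4.344,6.000)
cell (4,6): code 0001 → (4.344,6.000)–(4.000,6.496)
total: 18 segments, chained into 1 closed loop(s), length Σ = 16.324478

segments=18 loops=1 length=16.324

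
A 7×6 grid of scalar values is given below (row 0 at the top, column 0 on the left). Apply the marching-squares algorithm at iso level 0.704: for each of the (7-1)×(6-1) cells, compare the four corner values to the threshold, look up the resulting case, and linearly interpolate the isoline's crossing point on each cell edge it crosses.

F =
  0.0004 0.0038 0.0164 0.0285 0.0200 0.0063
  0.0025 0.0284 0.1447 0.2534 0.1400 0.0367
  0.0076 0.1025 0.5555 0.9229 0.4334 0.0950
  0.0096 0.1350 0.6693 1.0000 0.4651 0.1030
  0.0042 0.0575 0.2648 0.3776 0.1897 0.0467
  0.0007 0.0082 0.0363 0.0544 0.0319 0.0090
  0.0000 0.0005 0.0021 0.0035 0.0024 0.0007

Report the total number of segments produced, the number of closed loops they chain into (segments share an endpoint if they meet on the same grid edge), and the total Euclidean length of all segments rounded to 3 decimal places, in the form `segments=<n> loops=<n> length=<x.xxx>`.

cell (1,2): code 0100 → (1.673,3.000)–(2.000,2.404)
cell (1,3): code 1000 → (2.000,3.447)–(1.673,3.000)
cell (2,2): code 0110 → (2.000,2.404)–(3.000,2.105)
cell (2,3): code 1001 → (3.000,3.553)–(2.000,3.447)
cell (3,2): code 0010 → (3.000,2.105)–(3.476,3.000)
cell (3,3): code 0001 → (3.476,3.000)–(3.000,3.553)
total: 6 segments, chained into 1 closed loop(s), length Σ = 5.026264

segments=6 loops=1 length=5.026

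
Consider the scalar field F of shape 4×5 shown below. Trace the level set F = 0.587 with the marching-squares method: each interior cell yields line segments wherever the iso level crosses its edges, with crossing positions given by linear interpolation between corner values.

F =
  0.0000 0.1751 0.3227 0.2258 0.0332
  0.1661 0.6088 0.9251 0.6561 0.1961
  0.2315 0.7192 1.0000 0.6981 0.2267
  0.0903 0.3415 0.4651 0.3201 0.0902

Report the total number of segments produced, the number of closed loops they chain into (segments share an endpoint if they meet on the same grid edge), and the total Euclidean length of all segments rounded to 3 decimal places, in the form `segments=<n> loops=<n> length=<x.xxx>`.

cell (0,0): code 0100 → (0.950,1.000)–(1.000,0.951)
cell (0,1): code 1100 → (0.439,2.000)–(0.950,1.000)
cell (0,2): code 1100 → (0.839,3.000)–(0.439,2.000)
cell (0,3): code 1000 → (1.000,3.150)–(0.839,3.000)
cell (1,0): code 0110 → (1.000,0.951)–(2.000,0.729)
cell (1,3): code 1001 → (2.000,3.236)–(1.000,3.150)
cell (2,0): code 0010 → (2.000,0.729)–(2.350,1.000)
cell (2,1): code 0011 → (2.350,1.000)–(2.772,2.000)
cell (2,2): code 0011 → (2.772,2.000)–(2.294,3.000)
cell (2,3): code 0001 → (2.294,3.000)–(2.000,3.236)
total: 10 segments, chained into 1 closed loop(s), length Σ = 7.531814

segments=10 loops=1 length=7.532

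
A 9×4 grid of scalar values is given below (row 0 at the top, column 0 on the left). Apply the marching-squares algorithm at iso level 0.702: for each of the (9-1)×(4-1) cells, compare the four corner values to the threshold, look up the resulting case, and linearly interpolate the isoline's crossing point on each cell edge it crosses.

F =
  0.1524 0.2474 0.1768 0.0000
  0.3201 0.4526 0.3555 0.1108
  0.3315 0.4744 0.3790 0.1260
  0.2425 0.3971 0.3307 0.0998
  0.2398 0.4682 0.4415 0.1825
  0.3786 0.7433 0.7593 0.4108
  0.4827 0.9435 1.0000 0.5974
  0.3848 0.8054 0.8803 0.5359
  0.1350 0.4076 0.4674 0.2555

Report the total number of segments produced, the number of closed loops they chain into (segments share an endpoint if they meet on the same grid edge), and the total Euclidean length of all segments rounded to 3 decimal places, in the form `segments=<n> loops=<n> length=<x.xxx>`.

cell (4,0): code 0100 → (4.850,1.000)–(5.000,0.887)
cell (4,1): code 1100 → (4.820,2.000)–(4.850,1.000)
cell (4,2): code 1000 → (5.000,2.164)–(4.820,2.000)
cell (5,0): code 0110 → (5.000,0.887)–(6.000,0.476)
cell (5,2): code 1001 → (6.000,2.740)–(5.000,2.164)
cell (6,0): code 0110 → (6.000,0.476)–(7.000,0.754)
cell (6,2): code 1001 → (7.000,2.518)–(6.000,2.740)
cell (7,0): code 0010 → (7.000,0.754)–(7.260,1.000)
cell (7,1): code 0011 → (7.260,1.000)–(7.432,2.000)
cell (7,2): code 0001 → (7.432,2.000)–(7.000,2.518)
total: 10 segments, chained into 1 closed loop(s), length Σ = 7.776576

segments=10 loops=1 length=7.777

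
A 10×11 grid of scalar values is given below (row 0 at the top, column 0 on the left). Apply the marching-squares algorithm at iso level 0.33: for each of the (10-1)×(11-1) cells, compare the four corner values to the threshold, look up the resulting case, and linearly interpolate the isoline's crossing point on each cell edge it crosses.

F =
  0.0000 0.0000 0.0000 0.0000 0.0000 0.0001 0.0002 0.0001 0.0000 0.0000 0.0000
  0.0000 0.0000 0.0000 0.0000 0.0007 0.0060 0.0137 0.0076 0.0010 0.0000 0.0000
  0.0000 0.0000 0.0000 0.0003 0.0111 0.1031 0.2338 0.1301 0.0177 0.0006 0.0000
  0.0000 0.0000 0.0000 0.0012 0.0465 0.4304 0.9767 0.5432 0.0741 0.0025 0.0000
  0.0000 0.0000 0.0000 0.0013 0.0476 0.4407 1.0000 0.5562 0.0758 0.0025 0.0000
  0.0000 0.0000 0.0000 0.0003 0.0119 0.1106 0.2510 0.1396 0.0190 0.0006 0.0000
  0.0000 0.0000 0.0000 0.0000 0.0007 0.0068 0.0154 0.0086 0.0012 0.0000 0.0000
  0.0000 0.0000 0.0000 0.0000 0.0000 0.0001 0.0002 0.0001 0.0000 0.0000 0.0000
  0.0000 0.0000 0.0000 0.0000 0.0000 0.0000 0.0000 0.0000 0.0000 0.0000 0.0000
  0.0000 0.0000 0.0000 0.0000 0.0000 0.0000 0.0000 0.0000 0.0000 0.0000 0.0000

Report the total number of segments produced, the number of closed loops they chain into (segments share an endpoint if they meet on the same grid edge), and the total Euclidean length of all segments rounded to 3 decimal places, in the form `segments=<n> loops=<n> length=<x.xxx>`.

segments=10 loops=1 length=8.662

cell (2,4): code 0100 → (2.693,5.000)–(3.000,4.738)
cell (2,5): code 1100 → (2.129,6.000)–(2.693,5.000)
cell (2,6): code 1100 → (2.484,7.000)–(2.129,6.000)
cell (2,7): code 1000 → (3.000,7.454)–(2.484,7.000)
cell (3,4): code 0110 → (3.000,4.738)–(4.000,4.718)
cell (3,7): code 1001 → (4.000,7.471)–(3.000,7.454)
cell (4,4): code 0010 → (4.000,4.718)–(4.335,5.000)
cell (4,5): code 0011 → (4.335,5.000)–(4.895,6.000)
cell (4,6): code 0011 → (4.895,6.000)–(4.543,7.000)
cell (4,7): code 0001 → (4.543,7.000)–(4.000,7.471)
total: 10 segments, chained into 1 closed loop(s), length Σ = 8.662357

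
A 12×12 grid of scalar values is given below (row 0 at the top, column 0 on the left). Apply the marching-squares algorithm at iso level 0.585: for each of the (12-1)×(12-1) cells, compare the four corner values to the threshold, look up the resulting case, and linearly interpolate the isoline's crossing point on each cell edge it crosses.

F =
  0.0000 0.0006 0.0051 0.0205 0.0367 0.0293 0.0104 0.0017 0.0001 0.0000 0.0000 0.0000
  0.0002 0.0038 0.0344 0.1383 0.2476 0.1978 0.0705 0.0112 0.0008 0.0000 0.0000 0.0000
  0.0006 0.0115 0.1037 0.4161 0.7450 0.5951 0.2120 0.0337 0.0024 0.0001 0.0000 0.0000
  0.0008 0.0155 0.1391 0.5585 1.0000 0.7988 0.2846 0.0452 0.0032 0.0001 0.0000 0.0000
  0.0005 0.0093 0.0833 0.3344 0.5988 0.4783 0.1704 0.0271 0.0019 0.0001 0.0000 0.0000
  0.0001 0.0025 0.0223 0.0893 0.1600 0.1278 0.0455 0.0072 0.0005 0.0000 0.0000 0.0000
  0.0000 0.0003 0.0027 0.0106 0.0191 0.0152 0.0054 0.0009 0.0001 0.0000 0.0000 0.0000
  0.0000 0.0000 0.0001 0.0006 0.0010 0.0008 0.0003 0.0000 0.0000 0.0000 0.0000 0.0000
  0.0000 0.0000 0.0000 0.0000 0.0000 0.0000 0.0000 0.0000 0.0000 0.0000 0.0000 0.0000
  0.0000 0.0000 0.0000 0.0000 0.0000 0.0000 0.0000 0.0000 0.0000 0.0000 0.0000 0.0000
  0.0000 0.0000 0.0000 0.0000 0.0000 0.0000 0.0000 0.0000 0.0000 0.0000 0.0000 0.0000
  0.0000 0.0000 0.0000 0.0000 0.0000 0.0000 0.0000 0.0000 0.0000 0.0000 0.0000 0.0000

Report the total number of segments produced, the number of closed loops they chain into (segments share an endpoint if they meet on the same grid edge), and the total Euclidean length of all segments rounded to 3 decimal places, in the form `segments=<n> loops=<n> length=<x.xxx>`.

cell (1,3): code 0100 → (1.678,4.000)–(2.000,3.514)
cell (1,4): code 1100 → (1.975,5.000)–(1.678,4.000)
cell (1,5): code 1000 → (2.000,5.026)–(1.975,5.000)
cell (2,3): code 0110 → (2.000,3.514)–(3.000,3.060)
cell (2,5): code 1001 → (3.000,5.416)–(2.000,5.026)
cell (3,3): code 0110 → (3.000,3.060)–(4.000,3.948)
cell (3,4): code 1011 → (4.000,4.115)–(3.667,5.000)
cell (3,5): code 0001 → (3.667,5.000)–(3.000,5.416)
cell (4,3): code 0010 → (4.000,3.948)–(4.031,4.000)
cell (4,4): code 0001 → (4.031,4.000)–(4.000,4.115)
total: 10 segments, chained into 1 closed loop(s), length Σ = 7.082936

segments=10 loops=1 length=7.083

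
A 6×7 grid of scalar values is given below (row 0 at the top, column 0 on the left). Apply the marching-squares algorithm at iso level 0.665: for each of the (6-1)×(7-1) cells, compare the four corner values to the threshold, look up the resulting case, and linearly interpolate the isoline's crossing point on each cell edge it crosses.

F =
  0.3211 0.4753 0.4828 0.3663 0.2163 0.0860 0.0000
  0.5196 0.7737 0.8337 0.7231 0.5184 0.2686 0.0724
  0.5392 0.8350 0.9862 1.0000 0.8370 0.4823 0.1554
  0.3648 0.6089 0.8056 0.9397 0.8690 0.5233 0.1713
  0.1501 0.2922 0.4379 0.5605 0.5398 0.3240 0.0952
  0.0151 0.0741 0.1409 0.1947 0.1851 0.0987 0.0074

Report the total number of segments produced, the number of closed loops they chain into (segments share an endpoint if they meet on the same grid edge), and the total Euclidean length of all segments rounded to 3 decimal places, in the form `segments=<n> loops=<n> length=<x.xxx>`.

segments=14 loops=1 length=11.591

cell (0,0): code 0100 → (0.636,1.000)–(1.000,0.572)
cell (0,1): code 1100 → (0.519,2.000)–(0.636,1.000)
cell (0,2): code 1100 → (0.837,3.000)–(0.519,2.000)
cell (0,3): code 1000 → (1.000,3.284)–(0.837,3.000)
cell (1,0): code 0110 → (1.000,0.572)–(2.000,0.425)
cell (1,3): code 1101 → (1.460,4.000)–(1.000,3.284)
cell (1,4): code 1000 → (2.000,4.485)–(1.460,4.000)
cell (2,0): code 0010 → (2.000,0.425)–(2.752,1.000)
cell (2,1): code 0111 → (2.752,1.000)–(3.000,1.285)
cell (2,4): code 1001 → (3.000,4.590)–(2.000,4.485)
cell (3,1): code 0010 → (3.000,1.285)–(3.382,2.000)
cell (3,2): code 0011 → (3.382,2.000)–(3.724,3.000)
cell (3,3): code 0011 → (3.724,3.000)–(3.620,4.000)
cell (3,4): code 0001 → (3.620,4.000)–(3.000,4.590)
total: 14 segments, chained into 1 closed loop(s), length Σ = 11.591448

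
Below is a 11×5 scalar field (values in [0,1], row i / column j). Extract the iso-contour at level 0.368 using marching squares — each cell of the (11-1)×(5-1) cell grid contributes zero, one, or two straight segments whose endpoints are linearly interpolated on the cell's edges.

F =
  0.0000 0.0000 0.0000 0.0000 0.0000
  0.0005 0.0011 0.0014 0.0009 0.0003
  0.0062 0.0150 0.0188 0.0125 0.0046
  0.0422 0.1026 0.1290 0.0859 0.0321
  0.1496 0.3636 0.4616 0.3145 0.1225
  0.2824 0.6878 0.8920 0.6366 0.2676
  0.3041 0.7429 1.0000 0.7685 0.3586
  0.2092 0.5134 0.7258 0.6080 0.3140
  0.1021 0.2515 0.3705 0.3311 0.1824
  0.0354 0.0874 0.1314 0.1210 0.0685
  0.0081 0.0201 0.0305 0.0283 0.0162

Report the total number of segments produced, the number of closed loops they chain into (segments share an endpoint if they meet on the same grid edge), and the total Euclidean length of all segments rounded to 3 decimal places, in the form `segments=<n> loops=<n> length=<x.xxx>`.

cell (3,1): code 0100 → (3.719,2.000)–(4.000,1.045)
cell (3,2): code 1000 → (4.000,2.636)–(3.719,2.000)
cell (4,0): code 0100 → (4.014,1.000)–(5.000,0.211)
cell (4,1): code 1110 → (4.000,1.045)–(4.014,1.000)
cell (4,2): code 1101 → (4.166,3.000)–(4.000,2.636)
cell (4,3): code 1000 → (5.000,3.728)–(4.166,3.000)
cell (5,0): code 0110 → (5.000,0.211)–(6.000,0.146)
cell (5,3): code 1001 → (6.000,3.977)–(5.000,3.728)
cell (6,0): code 0110 → (6.000,0.146)–(7.000,0.522)
cell (6,3): code 1001 → (7.000,3.816)–(6.000,3.977)
cell (7,0): code 0010 → (7.000,0.522)–(7.555,1.000)
cell (7,1): code 0111 → (7.555,1.000)–(8.000,1.979)
cell (7,2): code 1011 → (8.000,2.063)–(7.867,3.000)
cell (7,3): code 0001 → (7.867,3.000)–(7.000,3.816)
cell (8,1): code 0010 → (8.000,1.979)–(8.010,2.000)
cell (8,2): code 0001 → (8.010,2.000)–(8.000,2.063)
total: 16 segments, chained into 1 closed loop(s), length Σ = 12.654500

segments=16 loops=1 length=12.654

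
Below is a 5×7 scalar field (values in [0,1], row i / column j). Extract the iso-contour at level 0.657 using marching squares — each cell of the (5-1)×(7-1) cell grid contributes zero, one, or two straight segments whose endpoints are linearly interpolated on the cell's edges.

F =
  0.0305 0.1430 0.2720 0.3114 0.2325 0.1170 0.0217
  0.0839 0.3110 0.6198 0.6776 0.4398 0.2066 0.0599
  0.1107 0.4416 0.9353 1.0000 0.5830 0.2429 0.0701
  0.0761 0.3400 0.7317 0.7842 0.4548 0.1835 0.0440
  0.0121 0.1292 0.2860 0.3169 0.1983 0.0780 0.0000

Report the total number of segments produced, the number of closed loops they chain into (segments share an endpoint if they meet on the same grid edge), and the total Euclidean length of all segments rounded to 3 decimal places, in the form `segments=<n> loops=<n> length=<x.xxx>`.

cell (0,2): code 0100 → (0.944,3.000)–(1.000,2.644)
cell (0,3): code 1000 → (1.000,3.087)–(0.944,3.000)
cell (1,1): code 0100 → (1.118,2.000)–(2.000,1.436)
cell (1,2): code 1110 → (1.000,2.644)–(1.118,2.000)
cell (1,3): code 1001 → (2.000,3.823)–(1.000,3.087)
cell (2,1): code 0110 → (2.000,1.436)–(3.000,1.809)
cell (2,3): code 1001 → (3.000,3.386)–(2.000,3.823)
cell (3,1): code 0010 → (3.000,1.809)–(3.168,2.000)
cell (3,2): code 0011 → (3.168,2.000)–(3.272,3.000)
cell (3,3): code 0001 → (3.272,3.000)–(3.000,3.386)
total: 10 segments, chained into 1 closed loop(s), length Σ = 7.297004

segments=10 loops=1 length=7.297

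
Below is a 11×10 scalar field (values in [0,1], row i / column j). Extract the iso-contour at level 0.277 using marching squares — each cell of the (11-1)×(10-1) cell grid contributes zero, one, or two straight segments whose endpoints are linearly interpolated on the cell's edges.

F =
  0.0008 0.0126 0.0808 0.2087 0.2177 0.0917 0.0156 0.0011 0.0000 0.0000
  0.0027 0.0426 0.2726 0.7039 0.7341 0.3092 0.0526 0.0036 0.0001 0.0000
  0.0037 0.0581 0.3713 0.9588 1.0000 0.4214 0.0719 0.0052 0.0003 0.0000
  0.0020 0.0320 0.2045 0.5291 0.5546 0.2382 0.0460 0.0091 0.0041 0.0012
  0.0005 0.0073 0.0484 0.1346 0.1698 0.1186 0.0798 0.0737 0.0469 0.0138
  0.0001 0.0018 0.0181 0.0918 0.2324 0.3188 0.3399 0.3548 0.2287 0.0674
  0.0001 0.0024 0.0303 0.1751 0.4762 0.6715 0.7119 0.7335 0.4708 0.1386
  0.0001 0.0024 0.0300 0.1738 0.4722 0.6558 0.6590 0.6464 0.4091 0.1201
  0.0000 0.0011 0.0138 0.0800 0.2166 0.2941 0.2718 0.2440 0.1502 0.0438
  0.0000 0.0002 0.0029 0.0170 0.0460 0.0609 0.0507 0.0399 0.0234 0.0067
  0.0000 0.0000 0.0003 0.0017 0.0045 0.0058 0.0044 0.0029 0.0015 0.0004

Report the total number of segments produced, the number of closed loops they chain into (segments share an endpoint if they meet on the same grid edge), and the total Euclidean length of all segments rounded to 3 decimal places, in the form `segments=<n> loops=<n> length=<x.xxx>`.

segments=32 loops=2 length=25.303

cell (0,2): code 0100 → (0.138,3.000)–(1.000,2.010)
cell (0,3): code 1100 → (0.115,4.000)–(0.138,3.000)
cell (0,4): code 1100 → (0.852,5.000)–(0.115,4.000)
cell (0,5): code 1000 → (1.000,5.125)–(0.852,5.000)
cell (1,1): code 0100 → (1.045,2.000)–(2.000,1.699)
cell (1,2): code 1110 → (1.000,2.010)–(1.045,2.000)
cell (1,5): code 1001 → (2.000,5.413)–(1.000,5.125)
cell (2,1): code 0010 → (2.000,1.699)–(2.565,2.000)
cell (2,2): code 0111 → (2.565,2.000)–(3.000,2.223)
cell (2,4): code 1011 → (3.000,4.877)–(2.788,5.000)
cell (2,5): code 0001 → (2.788,5.000)–(2.000,5.413)
cell (3,2): code 0010 → (3.000,2.223)–(3.639,3.000)
cell (3,3): code 0011 → (3.639,3.000)–(3.721,4.000)
cell (3,4): code 0001 → (3.721,4.000)–(3.000,4.877)
cell (4,4): code 0100 → (4.791,5.000)–(5.000,4.516)
cell (4,5): code 1100 → (4.758,6.000)–(4.791,5.000)
cell (4,6): code 1100 → (4.723,7.000)–(4.758,6.000)
cell (4,7): code 1000 → (5.000,7.617)–(4.723,7.000)
cell (5,3): code 0100 → (5.183,4.000)–(6.000,3.338)
cell (5,4): code 1110 → (5.000,4.516)–(5.183,4.000)
cell (5,7): code 1101 → (5.200,8.000)–(5.000,7.617)
cell (5,8): code 1000 → (6.000,8.583)–(5.200,8.000)
cell (6,3): code 0110 → (6.000,3.338)–(7.000,3.346)
cell (6,8): code 1001 → (7.000,8.457)–(6.000,8.583)
cell (7,3): code 0010 → (7.000,3.346)–(7.764,4.000)
cell (7,4): code 0111 → (7.764,4.000)–(8.000,4.779)
cell (7,5): code 1011 → (8.000,5.767)–(7.987,6.000)
cell (7,6): code 0011 → (7.987,6.000)–(7.918,7.000)
cell (7,7): code 0011 → (7.918,7.000)–(7.510,8.000)
cell (7,8): code 0001 → (7.510,8.000)–(7.000,8.457)
cell (8,4): code 0010 → (8.000,4.779)–(8.073,5.000)
cell (8,5): code 0001 → (8.073,5.000)–(8.000,5.767)
total: 32 segments, chained into 2 closed loop(s), length Σ = 25.303454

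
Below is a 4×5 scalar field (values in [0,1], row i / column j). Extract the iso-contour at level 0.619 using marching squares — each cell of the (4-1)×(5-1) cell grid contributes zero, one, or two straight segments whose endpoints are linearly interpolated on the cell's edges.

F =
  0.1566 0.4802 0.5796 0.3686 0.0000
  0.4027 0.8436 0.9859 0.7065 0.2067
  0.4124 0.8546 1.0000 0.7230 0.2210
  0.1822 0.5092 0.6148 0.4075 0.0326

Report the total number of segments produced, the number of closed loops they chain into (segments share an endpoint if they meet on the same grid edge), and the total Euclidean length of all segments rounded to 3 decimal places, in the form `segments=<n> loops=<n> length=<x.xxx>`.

segments=10 loops=1 length=8.842

cell (0,0): code 0100 → (0.382,1.000)–(1.000,0.491)
cell (0,1): code 1100 → (0.097,2.000)–(0.382,1.000)
cell (0,2): code 1100 → (0.741,3.000)–(0.097,2.000)
cell (0,3): code 1000 → (1.000,3.175)–(0.741,3.000)
cell (1,0): code 0110 → (1.000,0.491)–(2.000,0.467)
cell (1,3): code 1001 → (2.000,3.207)–(1.000,3.175)
cell (2,0): code 0010 → (2.000,0.467)–(2.682,1.000)
cell (2,1): code 0011 → (2.682,1.000)–(2.989,2.000)
cell (2,2): code 0011 → (2.989,2.000)–(2.330,3.000)
cell (2,3): code 0001 → (2.330,3.000)–(2.000,3.207)
total: 10 segments, chained into 1 closed loop(s), length Σ = 8.842366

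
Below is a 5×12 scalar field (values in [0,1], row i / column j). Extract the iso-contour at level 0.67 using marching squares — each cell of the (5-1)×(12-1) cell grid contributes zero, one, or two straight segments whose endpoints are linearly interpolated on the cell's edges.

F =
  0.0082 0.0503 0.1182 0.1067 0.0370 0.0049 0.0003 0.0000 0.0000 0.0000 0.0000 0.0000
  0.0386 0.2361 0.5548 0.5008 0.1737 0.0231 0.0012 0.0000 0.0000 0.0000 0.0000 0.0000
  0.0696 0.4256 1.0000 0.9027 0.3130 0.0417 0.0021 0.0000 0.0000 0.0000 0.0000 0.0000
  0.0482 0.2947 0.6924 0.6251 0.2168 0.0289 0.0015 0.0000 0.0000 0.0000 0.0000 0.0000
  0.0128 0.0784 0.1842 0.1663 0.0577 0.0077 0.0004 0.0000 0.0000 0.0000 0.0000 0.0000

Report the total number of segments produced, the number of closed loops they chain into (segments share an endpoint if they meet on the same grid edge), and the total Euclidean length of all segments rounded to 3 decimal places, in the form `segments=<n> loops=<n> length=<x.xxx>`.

cell (1,1): code 0100 → (1.259,2.000)–(2.000,1.425)
cell (1,2): code 1100 → (1.421,3.000)–(1.259,2.000)
cell (1,3): code 1000 → (2.000,3.395)–(1.421,3.000)
cell (2,1): code 0110 → (2.000,1.425)–(3.000,1.944)
cell (2,2): code 1011 → (3.000,2.333)–(2.838,3.000)
cell (2,3): code 0001 → (2.838,3.000)–(2.000,3.395)
cell (3,1): code 0010 → (3.000,1.944)–(3.044,2.000)
cell (3,2): code 0001 → (3.044,2.000)–(3.000,2.333)
total: 8 segments, chained into 1 closed loop(s), length Σ = 5.798106

segments=8 loops=1 length=5.798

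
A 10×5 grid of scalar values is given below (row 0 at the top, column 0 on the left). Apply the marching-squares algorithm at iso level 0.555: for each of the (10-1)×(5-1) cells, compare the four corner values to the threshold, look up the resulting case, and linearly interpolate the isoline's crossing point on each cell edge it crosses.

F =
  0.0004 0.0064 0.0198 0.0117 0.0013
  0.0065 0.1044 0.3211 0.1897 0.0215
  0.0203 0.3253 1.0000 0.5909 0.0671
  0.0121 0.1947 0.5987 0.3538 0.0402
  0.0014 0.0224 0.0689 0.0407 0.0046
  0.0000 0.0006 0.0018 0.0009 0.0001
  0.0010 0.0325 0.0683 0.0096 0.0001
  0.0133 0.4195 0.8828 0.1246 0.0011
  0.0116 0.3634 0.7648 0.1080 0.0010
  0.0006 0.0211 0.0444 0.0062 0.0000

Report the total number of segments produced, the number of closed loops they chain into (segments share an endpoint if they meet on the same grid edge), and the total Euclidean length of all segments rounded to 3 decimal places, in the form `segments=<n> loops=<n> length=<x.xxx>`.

segments=14 loops=2 length=9.472

cell (1,1): code 0100 → (1.345,2.000)–(2.000,1.340)
cell (1,2): code 1100 → (1.911,3.000)–(1.345,2.000)
cell (1,3): code 1000 → (2.000,3.069)–(1.911,3.000)
cell (2,1): code 0110 → (2.000,1.340)–(3.000,1.892)
cell (2,2): code 1011 → (3.000,2.178)–(2.151,3.000)
cell (2,3): code 0001 → (2.151,3.000)–(2.000,3.069)
cell (3,1): code 0010 → (3.000,1.892)–(3.082,2.000)
cell (3,2): code 0001 → (3.082,2.000)–(3.000,2.178)
cell (6,1): code 0100 → (6.598,2.000)–(7.000,1.292)
cell (6,2): code 1000 → (7.000,2.432)–(6.598,2.000)
cell (7,1): code 0110 → (7.000,1.292)–(8.000,1.477)
cell (7,2): code 1001 → (8.000,2.319)–(7.000,2.432)
cell (8,1): code 0010 → (8.000,1.477)–(8.291,2.000)
cell (8,2): code 0001 → (8.291,2.000)–(8.000,2.319)
total: 14 segments, chained into 2 closed loop(s), length Σ = 9.472062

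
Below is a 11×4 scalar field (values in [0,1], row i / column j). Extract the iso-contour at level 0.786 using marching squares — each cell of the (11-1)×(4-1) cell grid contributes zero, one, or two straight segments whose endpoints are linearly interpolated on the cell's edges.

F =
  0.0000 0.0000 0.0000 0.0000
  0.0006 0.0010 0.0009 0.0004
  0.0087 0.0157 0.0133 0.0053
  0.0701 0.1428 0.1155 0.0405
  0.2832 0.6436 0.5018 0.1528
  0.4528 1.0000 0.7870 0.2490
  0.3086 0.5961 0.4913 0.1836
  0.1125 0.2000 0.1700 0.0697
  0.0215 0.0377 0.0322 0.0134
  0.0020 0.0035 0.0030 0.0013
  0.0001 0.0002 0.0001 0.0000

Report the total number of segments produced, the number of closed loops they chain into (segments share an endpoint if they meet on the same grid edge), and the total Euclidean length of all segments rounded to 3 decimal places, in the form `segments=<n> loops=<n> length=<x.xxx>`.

segments=6 loops=1 length=3.678

cell (4,0): code 0100 → (4.400,1.000)–(5.000,0.609)
cell (4,1): code 1100 → (4.996,2.000)–(4.400,1.000)
cell (4,2): code 1000 → (5.000,2.002)–(4.996,2.000)
cell (5,0): code 0010 → (5.000,0.609)–(5.530,1.000)
cell (5,1): code 0011 → (5.530,1.000)–(5.003,2.000)
cell (5,2): code 0001 → (5.003,2.000)–(5.000,2.002)
total: 6 segments, chained into 1 closed loop(s), length Σ = 3.677673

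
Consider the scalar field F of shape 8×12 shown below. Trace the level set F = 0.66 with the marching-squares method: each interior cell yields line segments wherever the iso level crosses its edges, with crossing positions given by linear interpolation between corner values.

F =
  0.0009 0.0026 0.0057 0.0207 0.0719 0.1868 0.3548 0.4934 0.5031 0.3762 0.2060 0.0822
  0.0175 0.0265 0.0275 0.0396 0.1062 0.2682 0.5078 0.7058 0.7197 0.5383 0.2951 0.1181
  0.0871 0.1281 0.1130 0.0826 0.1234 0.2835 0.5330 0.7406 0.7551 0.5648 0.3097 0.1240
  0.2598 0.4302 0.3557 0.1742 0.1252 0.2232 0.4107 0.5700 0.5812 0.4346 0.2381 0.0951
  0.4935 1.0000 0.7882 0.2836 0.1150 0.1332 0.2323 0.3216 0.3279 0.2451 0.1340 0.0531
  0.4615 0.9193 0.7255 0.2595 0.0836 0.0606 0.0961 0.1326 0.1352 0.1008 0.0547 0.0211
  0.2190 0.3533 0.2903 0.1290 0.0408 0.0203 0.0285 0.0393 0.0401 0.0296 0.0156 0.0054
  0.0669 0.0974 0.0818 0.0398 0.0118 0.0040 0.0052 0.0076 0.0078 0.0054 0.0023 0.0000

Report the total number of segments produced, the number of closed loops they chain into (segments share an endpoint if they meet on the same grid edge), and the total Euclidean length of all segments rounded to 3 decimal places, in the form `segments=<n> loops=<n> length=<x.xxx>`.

cell (0,6): code 0100 → (0.784,7.000)–(1.000,6.769)
cell (0,7): code 1100 → (0.724,8.000)–(0.784,7.000)
cell (0,8): code 1000 → (1.000,8.329)–(0.724,8.000)
cell (1,6): code 0110 → (1.000,6.769)–(2.000,6.612)
cell (1,8): code 1001 → (2.000,8.500)–(1.000,8.329)
cell (2,6): code 0010 → (2.000,6.612)–(2.472,7.000)
cell (2,7): code 0011 → (2.472,7.000)–(2.547,8.000)
cell (2,8): code 0001 → (2.547,8.000)–(2.000,8.500)
cell (3,0): code 0100 → (3.403,1.000)–(4.000,0.329)
cell (3,1): code 1100 → (3.704,2.000)–(3.403,1.000)
cell (3,2): code 1000 → (4.000,2.254)–(3.704,2.000)
cell (4,0): code 0110 → (4.000,0.329)–(5.000,0.434)
cell (4,2): code 1001 → (5.000,2.141)–(4.000,2.254)
cell (5,0): code 0010 → (5.000,0.434)–(5.458,1.000)
cell (5,1): code 0011 → (5.458,1.000)–(5.151,2.000)
cell (5,2): code 0001 → (5.151,2.000)–(5.000,2.141)
total: 16 segments, chained into 2 closed loop(s), length Σ = 12.454309

segments=16 loops=2 length=12.454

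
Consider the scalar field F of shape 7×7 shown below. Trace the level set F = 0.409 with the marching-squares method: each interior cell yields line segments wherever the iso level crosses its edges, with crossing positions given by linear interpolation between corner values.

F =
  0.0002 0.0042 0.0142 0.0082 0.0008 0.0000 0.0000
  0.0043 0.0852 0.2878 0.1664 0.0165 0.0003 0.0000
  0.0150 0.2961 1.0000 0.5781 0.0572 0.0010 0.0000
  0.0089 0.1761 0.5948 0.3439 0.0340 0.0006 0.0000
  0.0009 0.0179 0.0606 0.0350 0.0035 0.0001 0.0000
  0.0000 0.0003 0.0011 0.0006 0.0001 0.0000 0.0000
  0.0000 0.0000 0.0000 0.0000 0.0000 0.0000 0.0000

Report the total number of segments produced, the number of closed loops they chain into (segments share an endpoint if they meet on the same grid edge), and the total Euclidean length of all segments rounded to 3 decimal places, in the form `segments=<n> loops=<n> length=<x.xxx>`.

cell (1,1): code 0100 → (1.170,2.000)–(2.000,1.160)
cell (1,2): code 1100 → (1.589,3.000)–(1.170,2.000)
cell (1,3): code 1000 → (2.000,3.325)–(1.589,3.000)
cell (2,1): code 0110 → (2.000,1.160)–(3.000,1.556)
cell (2,2): code 1011 → (3.000,2.741)–(2.722,3.000)
cell (2,3): code 0001 → (2.722,3.000)–(2.000,3.325)
cell (3,1): code 0010 → (3.000,1.556)–(3.348,2.000)
cell (3,2): code 0001 → (3.348,2.000)–(3.000,2.741)
total: 8 segments, chained into 1 closed loop(s), length Σ = 6.417652

segments=8 loops=1 length=6.418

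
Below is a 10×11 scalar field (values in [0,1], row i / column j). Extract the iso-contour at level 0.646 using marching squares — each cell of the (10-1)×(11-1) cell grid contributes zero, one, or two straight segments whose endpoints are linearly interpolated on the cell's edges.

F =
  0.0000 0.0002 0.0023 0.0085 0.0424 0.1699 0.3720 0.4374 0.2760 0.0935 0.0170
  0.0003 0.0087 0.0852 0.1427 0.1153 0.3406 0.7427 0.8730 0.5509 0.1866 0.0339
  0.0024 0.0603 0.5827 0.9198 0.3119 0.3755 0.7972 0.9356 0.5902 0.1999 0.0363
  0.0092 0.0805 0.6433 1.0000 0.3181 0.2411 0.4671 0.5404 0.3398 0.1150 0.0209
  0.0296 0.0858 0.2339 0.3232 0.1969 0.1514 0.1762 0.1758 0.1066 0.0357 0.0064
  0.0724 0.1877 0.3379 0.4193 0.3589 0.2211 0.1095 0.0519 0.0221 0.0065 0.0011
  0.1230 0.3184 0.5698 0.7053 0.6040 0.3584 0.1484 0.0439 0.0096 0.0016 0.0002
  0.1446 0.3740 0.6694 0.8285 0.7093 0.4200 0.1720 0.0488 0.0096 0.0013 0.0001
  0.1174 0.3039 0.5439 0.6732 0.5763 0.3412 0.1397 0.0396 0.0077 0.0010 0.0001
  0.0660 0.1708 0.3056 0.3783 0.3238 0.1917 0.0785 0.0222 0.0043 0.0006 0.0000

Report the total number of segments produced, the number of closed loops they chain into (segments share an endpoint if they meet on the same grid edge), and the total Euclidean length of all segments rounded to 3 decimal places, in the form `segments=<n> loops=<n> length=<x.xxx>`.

segments=26 loops=3 length=19.140

cell (0,5): code 0100 → (0.739,6.000)–(1.000,5.760)
cell (0,6): code 1100 → (0.479,7.000)–(0.739,6.000)
cell (0,7): code 1000 → (1.000,7.705)–(0.479,7.000)
cell (1,2): code 0100 → (1.648,3.000)–(2.000,2.188)
cell (1,3): code 1000 → (2.000,3.450)–(1.648,3.000)
cell (1,5): code 0110 → (1.000,5.760)–(2.000,5.641)
cell (1,7): code 1001 → (2.000,7.838)–(1.000,7.705)
cell (2,2): code 0110 → (2.000,2.188)–(3.000,2.008)
cell (2,3): code 1001 → (3.000,3.519)–(2.000,3.450)
cell (2,5): code 0010 → (2.000,5.641)–(2.458,6.000)
cell (2,6): code 0011 → (2.458,6.000)–(2.733,7.000)
cell (2,7): code 0001 → (2.733,7.000)–(2.000,7.838)
cell (3,2): code 0010 → (3.000,2.008)–(3.523,3.000)
cell (3,3): code 0001 → (3.523,3.000)–(3.000,3.519)
cell (5,2): code 0100 → (5.793,3.000)–(6.000,2.562)
cell (5,3): code 1000 → (6.000,3.585)–(5.793,3.000)
cell (6,1): code 0100 → (6.765,2.000)–(7.000,1.921)
cell (6,2): code 1110 → (6.000,2.562)–(6.765,2.000)
cell (6,3): code 1101 → (6.399,4.000)–(6.000,3.585)
cell (6,4): code 1000 → (7.000,4.219)–(6.399,4.000)
cell (7,1): code 0010 → (7.000,1.921)–(7.186,2.000)
cell (7,2): code 0111 → (7.186,2.000)–(8.000,2.790)
cell (7,3): code 1011 → (8.000,3.281)–(7.476,4.000)
cell (7,4): code 0001 → (7.476,4.000)–(7.000,4.219)
cell (8,2): code 0010 → (8.000,2.790)–(8.092,3.000)
cell (8,3): code 0001 → (8.092,3.000)–(8.000,3.281)
total: 26 segments, chained into 3 closed loop(s), length Σ = 19.140227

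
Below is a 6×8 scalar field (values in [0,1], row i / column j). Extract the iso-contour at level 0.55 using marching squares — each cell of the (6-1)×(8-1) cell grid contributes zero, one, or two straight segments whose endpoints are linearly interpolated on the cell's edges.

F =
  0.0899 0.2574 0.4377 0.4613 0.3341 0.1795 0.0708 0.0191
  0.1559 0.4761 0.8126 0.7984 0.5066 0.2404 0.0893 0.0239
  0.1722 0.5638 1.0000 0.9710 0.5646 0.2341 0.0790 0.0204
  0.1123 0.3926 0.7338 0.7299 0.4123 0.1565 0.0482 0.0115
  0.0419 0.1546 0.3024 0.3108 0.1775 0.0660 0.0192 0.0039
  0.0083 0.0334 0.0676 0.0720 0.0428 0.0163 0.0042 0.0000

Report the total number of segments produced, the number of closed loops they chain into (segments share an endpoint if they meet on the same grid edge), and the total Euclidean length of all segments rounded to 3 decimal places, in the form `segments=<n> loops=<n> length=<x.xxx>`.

cell (0,1): code 0100 → (0.300,2.000)–(1.000,1.220)
cell (0,2): code 1100 → (0.263,3.000)–(0.300,2.000)
cell (0,3): code 1000 → (1.000,3.851)–(0.263,3.000)
cell (1,0): code 0100 → (1.843,1.000)–(2.000,0.965)
cell (1,1): code 1110 → (1.000,1.220)–(1.843,1.000)
cell (1,3): code 1101 → (1.748,4.000)–(1.000,3.851)
cell (1,4): code 1000 → (2.000,4.044)–(1.748,4.000)
cell (2,0): code 0010 → (2.000,0.965)–(2.081,1.000)
cell (2,1): code 0111 → (2.081,1.000)–(3.000,1.461)
cell (2,3): code 1011 → (3.000,3.566)–(2.096,4.000)
cell (2,4): code 0001 → (2.096,4.000)–(2.000,4.044)
cell (3,1): code 0010 → (3.000,1.461)–(3.426,2.000)
cell (3,2): code 0011 → (3.426,2.000)–(3.429,3.000)
cell (3,3): code 0001 → (3.429,3.000)–(3.000,3.566)
total: 14 segments, chained into 1 closed loop(s), length Σ = 9.848128

segments=14 loops=1 length=9.848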